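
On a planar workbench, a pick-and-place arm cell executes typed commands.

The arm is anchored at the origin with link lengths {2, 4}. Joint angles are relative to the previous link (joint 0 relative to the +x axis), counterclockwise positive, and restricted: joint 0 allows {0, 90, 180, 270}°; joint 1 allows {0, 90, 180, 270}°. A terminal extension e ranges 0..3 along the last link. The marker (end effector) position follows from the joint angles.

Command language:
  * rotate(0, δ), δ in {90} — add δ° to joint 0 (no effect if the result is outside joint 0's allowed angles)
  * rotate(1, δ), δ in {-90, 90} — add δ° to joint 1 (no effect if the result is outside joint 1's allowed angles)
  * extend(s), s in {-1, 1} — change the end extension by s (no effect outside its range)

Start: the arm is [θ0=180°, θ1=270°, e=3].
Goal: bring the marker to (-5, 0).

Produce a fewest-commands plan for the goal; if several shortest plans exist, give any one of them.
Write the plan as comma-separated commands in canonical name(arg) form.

rotate(1, -90), rotate(0, 90), rotate(0, 90)

start: [θ0=180°, θ1=270°, e=3]
t=1 rotate(1, -90) ⇒ [θ0=180°, θ1=180°, e=3]
t=2 rotate(0, 90) ⇒ [θ0=270°, θ1=180°, e=3]
t=3 rotate(0, 90) ⇒ [θ0=0°, θ1=180°, e=3]
nothing shorter than 3 reaches the goal.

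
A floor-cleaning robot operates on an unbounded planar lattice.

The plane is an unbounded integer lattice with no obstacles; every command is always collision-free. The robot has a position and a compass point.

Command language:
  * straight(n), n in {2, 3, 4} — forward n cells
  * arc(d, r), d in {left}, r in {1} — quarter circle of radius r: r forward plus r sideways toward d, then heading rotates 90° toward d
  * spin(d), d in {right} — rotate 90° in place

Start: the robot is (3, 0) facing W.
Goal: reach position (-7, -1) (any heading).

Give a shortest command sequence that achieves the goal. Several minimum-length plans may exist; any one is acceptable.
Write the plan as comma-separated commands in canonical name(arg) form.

t0: (3, 0) facing W
step 1 (straight(4)): (-1, 0) facing W
step 2 (straight(2)): (-3, 0) facing W
step 3 (straight(3)): (-6, 0) facing W
step 4 (arc(left, 1)): (-7, -1) facing S
no 3-step plan works, so 4 is optimal.

straight(4), straight(2), straight(3), arc(left, 1)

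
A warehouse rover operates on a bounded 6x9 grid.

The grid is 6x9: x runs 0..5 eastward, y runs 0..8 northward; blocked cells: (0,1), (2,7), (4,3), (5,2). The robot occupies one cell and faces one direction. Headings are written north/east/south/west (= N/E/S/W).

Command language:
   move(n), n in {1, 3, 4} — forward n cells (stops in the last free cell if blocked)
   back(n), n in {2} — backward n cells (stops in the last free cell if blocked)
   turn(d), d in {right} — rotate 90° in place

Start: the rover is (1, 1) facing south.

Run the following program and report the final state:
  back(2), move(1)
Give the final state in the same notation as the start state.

from: (1, 1) facing south
[1] after back(2): (1, 3) facing south
[2] after move(1): (1, 2) facing south

(1, 2) facing south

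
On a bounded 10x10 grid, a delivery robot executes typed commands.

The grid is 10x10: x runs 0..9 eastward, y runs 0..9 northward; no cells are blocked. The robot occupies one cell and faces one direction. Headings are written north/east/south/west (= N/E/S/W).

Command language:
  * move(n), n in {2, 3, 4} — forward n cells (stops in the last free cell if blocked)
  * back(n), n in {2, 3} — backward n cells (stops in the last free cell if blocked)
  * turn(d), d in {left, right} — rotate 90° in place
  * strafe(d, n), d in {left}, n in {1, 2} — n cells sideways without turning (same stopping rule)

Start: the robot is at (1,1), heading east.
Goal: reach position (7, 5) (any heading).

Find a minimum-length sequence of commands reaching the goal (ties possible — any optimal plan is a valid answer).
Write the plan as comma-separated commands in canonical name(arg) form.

move(4), strafe(left, 2), strafe(left, 2), move(2)

from: at (1,1), heading east
t=1 move(4) ⇒ at (5,1), heading east
t=2 strafe(left, 2) ⇒ at (5,3), heading east
t=3 strafe(left, 2) ⇒ at (5,5), heading east
t=4 move(2) ⇒ at (7,5), heading east
nothing shorter than 4 reaches the goal.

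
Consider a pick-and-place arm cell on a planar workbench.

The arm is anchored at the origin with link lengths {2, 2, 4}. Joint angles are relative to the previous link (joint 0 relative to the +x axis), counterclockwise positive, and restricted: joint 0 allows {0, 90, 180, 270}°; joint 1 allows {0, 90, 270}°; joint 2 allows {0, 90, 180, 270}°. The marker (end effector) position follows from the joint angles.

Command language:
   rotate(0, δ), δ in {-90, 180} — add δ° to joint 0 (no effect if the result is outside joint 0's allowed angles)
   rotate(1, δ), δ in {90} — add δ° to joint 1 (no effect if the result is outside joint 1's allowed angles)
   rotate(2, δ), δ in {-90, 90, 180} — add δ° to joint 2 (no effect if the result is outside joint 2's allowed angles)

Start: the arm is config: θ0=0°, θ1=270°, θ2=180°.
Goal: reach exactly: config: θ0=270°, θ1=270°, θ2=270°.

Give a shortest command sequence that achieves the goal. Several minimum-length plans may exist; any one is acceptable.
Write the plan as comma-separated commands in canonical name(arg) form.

rotate(0, -90), rotate(2, 90)

initial: config: θ0=0°, θ1=270°, θ2=180°
t=1 rotate(0, -90) ⇒ config: θ0=270°, θ1=270°, θ2=180°
t=2 rotate(2, 90) ⇒ config: θ0=270°, θ1=270°, θ2=270°
minimal: 2 command(s), checked below 2.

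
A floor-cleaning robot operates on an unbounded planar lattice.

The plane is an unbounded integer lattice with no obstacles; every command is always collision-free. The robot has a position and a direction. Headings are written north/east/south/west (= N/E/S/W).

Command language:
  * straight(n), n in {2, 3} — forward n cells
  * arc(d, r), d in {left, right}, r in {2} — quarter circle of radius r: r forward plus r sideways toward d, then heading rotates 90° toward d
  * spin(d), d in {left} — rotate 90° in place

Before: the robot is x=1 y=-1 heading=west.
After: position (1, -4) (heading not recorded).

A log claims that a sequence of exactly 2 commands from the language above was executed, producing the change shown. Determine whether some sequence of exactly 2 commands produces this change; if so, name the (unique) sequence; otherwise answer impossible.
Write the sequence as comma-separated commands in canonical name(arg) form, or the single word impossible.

key: order matters: swapping spin(left) and straight(3) lands elsewhere
begin: x=1 y=-1 heading=west
[1] after spin(left): x=1 y=-1 heading=south
[2] after straight(3): x=1 y=-4 heading=south
no rival 2-sequence matches.

spin(left), straight(3)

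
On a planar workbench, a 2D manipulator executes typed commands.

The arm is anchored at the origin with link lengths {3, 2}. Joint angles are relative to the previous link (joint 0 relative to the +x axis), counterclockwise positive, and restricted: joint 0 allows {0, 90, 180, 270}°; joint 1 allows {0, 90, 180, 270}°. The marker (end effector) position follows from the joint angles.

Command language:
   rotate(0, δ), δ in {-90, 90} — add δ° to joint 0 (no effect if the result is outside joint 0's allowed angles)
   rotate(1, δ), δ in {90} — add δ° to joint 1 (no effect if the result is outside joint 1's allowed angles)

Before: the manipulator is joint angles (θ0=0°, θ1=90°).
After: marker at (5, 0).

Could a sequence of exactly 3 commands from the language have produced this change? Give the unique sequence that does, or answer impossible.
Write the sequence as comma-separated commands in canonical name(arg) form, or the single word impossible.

initial: joint angles (θ0=0°, θ1=90°)
[1] after rotate(1, 90): joint angles (θ0=0°, θ1=180°)
[2] after rotate(1, 90): joint angles (θ0=0°, θ1=270°)
[3] after rotate(1, 90): joint angles (θ0=0°, θ1=0°)
no rival 3-sequence matches.

rotate(1, 90), rotate(1, 90), rotate(1, 90)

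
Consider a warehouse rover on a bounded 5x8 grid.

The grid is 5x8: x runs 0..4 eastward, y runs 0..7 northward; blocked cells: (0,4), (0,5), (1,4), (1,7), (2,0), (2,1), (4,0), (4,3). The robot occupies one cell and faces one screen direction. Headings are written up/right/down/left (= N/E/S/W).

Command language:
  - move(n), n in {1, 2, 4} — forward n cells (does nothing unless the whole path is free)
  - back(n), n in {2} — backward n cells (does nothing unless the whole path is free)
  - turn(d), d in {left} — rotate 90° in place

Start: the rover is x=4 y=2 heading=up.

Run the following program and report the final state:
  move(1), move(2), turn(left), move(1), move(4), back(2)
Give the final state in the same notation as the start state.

x=3 y=2 heading=left

t0: x=4 y=2 heading=up
t=1 move(1) ⇒ x=4 y=2 heading=up
t=2 move(2) ⇒ x=4 y=2 heading=up
t=3 turn(left) ⇒ x=4 y=2 heading=left
t=4 move(1) ⇒ x=3 y=2 heading=left
t=5 move(4) ⇒ x=3 y=2 heading=left
t=6 back(2) ⇒ x=3 y=2 heading=left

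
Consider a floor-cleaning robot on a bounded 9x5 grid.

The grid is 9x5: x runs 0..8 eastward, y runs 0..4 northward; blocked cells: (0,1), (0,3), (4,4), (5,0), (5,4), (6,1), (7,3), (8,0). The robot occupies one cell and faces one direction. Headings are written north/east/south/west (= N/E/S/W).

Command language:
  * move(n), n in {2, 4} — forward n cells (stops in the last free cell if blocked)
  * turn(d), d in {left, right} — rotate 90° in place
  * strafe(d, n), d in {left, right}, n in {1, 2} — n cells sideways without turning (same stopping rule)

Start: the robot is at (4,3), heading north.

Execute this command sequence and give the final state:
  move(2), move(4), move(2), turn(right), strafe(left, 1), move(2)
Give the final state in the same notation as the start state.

begin: at (4,3), heading north
1. move(2) → at (4,3), heading north
2. move(4) → at (4,3), heading north
3. move(2) → at (4,3), heading north
4. turn(right) → at (4,3), heading east
5. strafe(left, 1) → at (4,3), heading east
6. move(2) → at (6,3), heading east

at (6,3), heading east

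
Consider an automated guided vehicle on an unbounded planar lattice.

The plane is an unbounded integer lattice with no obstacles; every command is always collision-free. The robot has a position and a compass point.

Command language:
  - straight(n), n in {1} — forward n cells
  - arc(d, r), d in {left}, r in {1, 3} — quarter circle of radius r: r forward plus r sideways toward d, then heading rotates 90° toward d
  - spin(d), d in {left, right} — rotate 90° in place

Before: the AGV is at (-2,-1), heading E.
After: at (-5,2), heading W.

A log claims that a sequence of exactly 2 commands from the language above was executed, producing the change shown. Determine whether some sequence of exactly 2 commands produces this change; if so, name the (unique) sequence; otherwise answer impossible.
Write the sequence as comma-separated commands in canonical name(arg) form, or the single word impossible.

spin(left), arc(left, 3)

key: order matters: swapping spin(left) and arc(left, 3) lands elsewhere
from: at (-2,-1), heading E
[1] after spin(left): at (-2,-1), heading N
[2] after arc(left, 3): at (-5,2), heading W
uniquely the one of 25 2-step routes that fits.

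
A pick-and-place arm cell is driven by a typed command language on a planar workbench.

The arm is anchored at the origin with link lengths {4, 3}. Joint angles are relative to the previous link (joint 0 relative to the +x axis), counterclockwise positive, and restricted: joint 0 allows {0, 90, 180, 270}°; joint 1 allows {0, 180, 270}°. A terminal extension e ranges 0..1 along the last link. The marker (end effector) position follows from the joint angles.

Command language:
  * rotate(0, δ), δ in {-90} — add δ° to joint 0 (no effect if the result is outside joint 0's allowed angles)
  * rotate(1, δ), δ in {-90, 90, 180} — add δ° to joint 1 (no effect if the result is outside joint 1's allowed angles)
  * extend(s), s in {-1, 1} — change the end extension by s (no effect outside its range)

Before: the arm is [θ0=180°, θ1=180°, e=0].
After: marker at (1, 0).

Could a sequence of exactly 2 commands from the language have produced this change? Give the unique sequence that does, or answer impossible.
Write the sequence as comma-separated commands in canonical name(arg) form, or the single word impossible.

initial: [θ0=180°, θ1=180°, e=0]
step 1 (rotate(0, -90)): [θ0=90°, θ1=180°, e=0]
step 2 (rotate(0, -90)): [θ0=0°, θ1=180°, e=0]
no other 2-command option fits: unique.

rotate(0, -90), rotate(0, -90)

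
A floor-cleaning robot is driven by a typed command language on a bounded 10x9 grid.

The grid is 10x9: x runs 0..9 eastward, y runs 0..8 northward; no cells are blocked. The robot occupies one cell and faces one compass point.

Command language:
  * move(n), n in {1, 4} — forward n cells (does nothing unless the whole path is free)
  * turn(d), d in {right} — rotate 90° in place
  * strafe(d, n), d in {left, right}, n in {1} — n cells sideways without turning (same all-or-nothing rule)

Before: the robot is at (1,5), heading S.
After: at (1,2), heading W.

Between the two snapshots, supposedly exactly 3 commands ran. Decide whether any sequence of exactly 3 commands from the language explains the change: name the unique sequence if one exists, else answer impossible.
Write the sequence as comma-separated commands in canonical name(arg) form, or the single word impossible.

move(4), turn(right), strafe(right, 1)

key: order matters: swapping move(4) and strafe(right, 1) lands elsewhere
begin: at (1,5), heading S
1. move(4) → at (1,1), heading S
2. turn(right) → at (1,1), heading W
3. strafe(right, 1) → at (1,2), heading W
no rival 3-sequence matches.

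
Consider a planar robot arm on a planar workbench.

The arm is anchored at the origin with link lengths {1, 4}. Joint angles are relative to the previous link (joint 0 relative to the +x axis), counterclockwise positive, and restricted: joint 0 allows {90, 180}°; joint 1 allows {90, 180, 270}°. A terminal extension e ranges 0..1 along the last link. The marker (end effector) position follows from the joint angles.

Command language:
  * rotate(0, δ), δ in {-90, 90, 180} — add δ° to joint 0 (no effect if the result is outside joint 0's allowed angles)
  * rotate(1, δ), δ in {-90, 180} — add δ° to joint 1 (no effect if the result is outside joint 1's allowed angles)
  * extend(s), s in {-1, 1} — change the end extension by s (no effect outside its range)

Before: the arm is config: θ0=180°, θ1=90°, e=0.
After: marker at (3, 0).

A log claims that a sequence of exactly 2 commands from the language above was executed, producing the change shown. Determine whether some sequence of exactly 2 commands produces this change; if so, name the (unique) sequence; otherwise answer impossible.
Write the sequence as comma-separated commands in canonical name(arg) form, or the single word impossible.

rotate(1, 180), rotate(1, -90)

key: running rotate(1, -90) before rotate(1, 180) would end elsewhere — order is forced
from: config: θ0=180°, θ1=90°, e=0
1. rotate(1, 180) → config: θ0=180°, θ1=270°, e=0
2. rotate(1, -90) → config: θ0=180°, θ1=180°, e=0
uniquely the one of 49 2-step routes that fits.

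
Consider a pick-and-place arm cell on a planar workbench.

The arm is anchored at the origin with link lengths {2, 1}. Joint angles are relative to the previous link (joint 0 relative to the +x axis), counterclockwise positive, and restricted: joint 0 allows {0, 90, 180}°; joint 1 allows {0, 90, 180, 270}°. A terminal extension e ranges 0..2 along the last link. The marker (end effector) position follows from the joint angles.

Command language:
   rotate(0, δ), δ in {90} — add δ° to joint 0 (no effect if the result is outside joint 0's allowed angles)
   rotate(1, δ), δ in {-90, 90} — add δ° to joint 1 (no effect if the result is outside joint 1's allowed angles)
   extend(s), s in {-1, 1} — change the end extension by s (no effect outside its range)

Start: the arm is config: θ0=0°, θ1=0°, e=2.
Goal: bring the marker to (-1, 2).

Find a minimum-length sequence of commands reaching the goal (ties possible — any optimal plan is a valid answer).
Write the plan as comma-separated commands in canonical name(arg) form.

extend(-1), extend(-1), rotate(1, 90), rotate(0, 90)

initial: config: θ0=0°, θ1=0°, e=2
1. extend(-1) → config: θ0=0°, θ1=0°, e=1
2. extend(-1) → config: θ0=0°, θ1=0°, e=0
3. rotate(1, 90) → config: θ0=0°, θ1=90°, e=0
4. rotate(0, 90) → config: θ0=90°, θ1=90°, e=0
no 3-step plan works, so 4 is optimal.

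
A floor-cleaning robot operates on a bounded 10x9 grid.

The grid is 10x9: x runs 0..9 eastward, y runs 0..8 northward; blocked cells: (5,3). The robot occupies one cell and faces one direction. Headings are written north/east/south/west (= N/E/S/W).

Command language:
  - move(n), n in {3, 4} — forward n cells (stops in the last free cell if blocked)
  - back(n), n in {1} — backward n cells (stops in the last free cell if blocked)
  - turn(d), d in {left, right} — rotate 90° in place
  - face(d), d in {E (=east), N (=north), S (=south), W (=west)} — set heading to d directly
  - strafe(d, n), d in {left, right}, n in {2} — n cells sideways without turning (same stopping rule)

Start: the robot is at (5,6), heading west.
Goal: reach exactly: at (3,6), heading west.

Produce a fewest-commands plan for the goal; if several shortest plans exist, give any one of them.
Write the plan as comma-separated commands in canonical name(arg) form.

move(3), back(1)

initial: at (5,6), heading west
t=1 move(3) ⇒ at (2,6), heading west
t=2 back(1) ⇒ at (3,6), heading west
shorter routes all fall short; 2 is best.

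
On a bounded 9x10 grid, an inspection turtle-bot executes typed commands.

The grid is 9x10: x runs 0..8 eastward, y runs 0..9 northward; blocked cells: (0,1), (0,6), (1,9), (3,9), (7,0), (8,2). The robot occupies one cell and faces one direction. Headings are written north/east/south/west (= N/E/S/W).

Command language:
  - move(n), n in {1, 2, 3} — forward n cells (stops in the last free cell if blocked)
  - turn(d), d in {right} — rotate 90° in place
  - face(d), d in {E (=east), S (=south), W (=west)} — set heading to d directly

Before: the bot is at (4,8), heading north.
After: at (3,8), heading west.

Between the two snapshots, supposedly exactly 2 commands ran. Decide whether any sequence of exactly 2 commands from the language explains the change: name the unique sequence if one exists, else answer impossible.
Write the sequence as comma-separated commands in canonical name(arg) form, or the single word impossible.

face(W), move(1)

key: position moved to (3,8) AND the heading swung to W — translation plus rotation needed
from: at (4,8), heading north
t=1 face(W) ⇒ at (4,8), heading west
t=2 move(1) ⇒ at (3,8), heading west
all 49 alternatives checked — unique.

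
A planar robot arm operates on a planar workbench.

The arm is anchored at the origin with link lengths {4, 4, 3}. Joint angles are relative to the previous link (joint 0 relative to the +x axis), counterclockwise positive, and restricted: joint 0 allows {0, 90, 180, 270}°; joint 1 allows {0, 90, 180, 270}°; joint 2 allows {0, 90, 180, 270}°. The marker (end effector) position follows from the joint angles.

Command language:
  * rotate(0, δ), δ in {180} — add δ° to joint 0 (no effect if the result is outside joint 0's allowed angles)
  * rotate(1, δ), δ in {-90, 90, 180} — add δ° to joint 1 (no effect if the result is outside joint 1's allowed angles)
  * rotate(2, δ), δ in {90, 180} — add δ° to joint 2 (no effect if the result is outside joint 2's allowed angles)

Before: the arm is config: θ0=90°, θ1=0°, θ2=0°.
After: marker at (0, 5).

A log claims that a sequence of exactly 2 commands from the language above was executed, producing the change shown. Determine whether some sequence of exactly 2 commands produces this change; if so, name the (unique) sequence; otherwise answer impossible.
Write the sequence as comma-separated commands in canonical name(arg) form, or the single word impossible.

start: config: θ0=90°, θ1=0°, θ2=0°
step 1 (rotate(2, 90)): config: θ0=90°, θ1=0°, θ2=90°
step 2 (rotate(2, 90)): config: θ0=90°, θ1=0°, θ2=180°
uniquely the one of 36 2-step routes that fits.

rotate(2, 90), rotate(2, 90)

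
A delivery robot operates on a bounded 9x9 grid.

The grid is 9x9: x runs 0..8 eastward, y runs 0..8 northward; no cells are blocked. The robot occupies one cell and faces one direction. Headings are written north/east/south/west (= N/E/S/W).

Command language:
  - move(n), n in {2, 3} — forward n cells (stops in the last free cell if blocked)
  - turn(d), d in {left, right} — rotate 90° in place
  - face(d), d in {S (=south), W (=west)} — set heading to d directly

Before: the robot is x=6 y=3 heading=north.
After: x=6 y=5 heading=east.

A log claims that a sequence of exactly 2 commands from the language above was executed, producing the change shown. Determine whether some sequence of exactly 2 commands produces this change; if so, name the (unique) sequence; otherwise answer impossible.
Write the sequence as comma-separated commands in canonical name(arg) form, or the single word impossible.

move(2), turn(right)

key: cell and facing (now E) both changed — the 2 commands mix motion and turning
from: x=6 y=3 heading=north
t=1 move(2) ⇒ x=6 y=5 heading=north
t=2 turn(right) ⇒ x=6 y=5 heading=east
uniquely the one of 36 2-step routes that fits.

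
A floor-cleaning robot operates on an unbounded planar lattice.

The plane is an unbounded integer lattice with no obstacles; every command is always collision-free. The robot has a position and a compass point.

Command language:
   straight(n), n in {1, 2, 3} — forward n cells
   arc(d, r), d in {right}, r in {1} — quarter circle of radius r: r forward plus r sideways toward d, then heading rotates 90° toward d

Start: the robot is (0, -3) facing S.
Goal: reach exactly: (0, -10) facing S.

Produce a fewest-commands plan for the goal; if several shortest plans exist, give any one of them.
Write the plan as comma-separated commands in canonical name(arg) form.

straight(3), straight(3), straight(1)

initial: (0, -3) facing S
step 1 (straight(3)): (0, -6) facing S
step 2 (straight(3)): (0, -9) facing S
step 3 (straight(1)): (0, -10) facing S
no 2-step plan works, so 3 is optimal.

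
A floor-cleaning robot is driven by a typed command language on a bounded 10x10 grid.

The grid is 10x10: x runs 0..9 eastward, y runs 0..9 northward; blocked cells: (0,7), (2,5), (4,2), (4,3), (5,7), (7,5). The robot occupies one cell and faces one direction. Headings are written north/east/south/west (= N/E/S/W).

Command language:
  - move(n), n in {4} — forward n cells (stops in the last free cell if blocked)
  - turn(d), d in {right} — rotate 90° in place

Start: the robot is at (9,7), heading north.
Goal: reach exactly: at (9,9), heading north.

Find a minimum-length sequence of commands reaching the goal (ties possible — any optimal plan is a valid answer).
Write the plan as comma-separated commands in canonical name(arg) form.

from: at (9,7), heading north
1. move(4) → at (9,9), heading north
nothing shorter than 1 reaches the goal.

move(4)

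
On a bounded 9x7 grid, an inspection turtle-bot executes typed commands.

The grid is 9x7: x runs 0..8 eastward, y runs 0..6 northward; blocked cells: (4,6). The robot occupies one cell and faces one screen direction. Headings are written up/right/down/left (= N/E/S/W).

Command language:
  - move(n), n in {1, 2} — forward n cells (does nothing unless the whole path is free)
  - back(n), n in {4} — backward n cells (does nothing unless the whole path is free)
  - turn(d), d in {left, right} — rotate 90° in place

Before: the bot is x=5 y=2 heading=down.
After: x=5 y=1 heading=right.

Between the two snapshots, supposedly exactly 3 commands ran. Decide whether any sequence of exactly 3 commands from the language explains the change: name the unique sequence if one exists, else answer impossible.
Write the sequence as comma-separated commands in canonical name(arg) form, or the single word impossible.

move(1), move(2), turn(left)

key: cell and facing (now E) both changed — the 3 commands mix motion and turning
start: x=5 y=2 heading=down
t=1 move(1) ⇒ x=5 y=1 heading=down
t=2 move(2) ⇒ x=5 y=1 heading=down
t=3 turn(left) ⇒ x=5 y=1 heading=right
uniquely the one of 125 3-step routes that fits.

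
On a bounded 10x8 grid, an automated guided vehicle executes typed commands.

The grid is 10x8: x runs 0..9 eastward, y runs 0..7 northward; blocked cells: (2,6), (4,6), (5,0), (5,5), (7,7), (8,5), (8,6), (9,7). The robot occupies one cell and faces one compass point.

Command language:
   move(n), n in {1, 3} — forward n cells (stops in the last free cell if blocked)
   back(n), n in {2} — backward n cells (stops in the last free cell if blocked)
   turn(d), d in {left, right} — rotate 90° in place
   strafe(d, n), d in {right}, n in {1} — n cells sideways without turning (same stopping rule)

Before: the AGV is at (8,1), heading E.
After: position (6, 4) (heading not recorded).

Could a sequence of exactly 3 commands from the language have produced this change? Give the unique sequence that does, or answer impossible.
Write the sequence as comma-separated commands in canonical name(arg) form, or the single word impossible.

key: order matters: swapping back(2) and move(3) lands elsewhere
from: at (8,1), heading E
t=1 back(2) ⇒ at (6,1), heading E
t=2 turn(left) ⇒ at (6,1), heading N
t=3 move(3) ⇒ at (6,4), heading N
no other 3-command option fits: unique.

back(2), turn(left), move(3)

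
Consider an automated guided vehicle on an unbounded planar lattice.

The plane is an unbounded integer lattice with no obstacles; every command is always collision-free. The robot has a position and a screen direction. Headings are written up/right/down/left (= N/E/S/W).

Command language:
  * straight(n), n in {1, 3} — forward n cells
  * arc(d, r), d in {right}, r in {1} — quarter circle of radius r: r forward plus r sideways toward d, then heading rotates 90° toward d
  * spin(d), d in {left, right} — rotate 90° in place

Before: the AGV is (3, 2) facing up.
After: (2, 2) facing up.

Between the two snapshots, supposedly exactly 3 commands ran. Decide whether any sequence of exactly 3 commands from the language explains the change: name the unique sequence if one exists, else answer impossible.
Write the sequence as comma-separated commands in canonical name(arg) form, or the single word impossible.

spin(left), straight(1), spin(right)

key: order matters: swapping spin(left) and spin(right) lands elsewhere
start: (3, 2) facing up
[1] after spin(left): (3, 2) facing left
[2] after straight(1): (2, 2) facing left
[3] after spin(right): (2, 2) facing up
all 125 alternatives checked — unique.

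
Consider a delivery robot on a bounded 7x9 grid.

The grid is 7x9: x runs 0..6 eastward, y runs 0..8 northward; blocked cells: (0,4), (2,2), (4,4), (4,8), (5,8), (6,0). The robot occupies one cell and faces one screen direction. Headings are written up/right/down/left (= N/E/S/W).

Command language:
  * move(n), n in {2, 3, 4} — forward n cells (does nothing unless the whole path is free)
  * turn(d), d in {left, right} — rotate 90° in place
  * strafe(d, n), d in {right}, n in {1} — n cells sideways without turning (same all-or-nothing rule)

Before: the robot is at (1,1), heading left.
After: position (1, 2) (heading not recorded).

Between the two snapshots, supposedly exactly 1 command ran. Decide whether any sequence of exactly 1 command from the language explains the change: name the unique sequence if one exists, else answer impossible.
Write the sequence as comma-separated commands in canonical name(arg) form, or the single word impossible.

strafe(right, 1)

t0: at (1,1), heading left
step 1 (strafe(right, 1)): at (1,2), heading left
uniquely the one of 6 1-step routes that fits.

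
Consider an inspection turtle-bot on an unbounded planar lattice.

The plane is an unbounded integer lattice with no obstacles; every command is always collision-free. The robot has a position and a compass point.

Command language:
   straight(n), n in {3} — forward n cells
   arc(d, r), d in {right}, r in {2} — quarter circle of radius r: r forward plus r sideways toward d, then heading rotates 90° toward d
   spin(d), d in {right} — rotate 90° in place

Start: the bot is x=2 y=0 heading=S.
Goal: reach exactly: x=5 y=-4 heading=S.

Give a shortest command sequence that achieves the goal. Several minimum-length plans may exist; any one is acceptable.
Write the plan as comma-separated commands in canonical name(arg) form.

t0: x=2 y=0 heading=S
t=1 arc(right, 2) ⇒ x=0 y=-2 heading=W
t=2 spin(right) ⇒ x=0 y=-2 heading=N
t=3 spin(right) ⇒ x=0 y=-2 heading=E
t=4 straight(3) ⇒ x=3 y=-2 heading=E
t=5 arc(right, 2) ⇒ x=5 y=-4 heading=S
minimal: 5 command(s), checked below 5.

arc(right, 2), spin(right), spin(right), straight(3), arc(right, 2)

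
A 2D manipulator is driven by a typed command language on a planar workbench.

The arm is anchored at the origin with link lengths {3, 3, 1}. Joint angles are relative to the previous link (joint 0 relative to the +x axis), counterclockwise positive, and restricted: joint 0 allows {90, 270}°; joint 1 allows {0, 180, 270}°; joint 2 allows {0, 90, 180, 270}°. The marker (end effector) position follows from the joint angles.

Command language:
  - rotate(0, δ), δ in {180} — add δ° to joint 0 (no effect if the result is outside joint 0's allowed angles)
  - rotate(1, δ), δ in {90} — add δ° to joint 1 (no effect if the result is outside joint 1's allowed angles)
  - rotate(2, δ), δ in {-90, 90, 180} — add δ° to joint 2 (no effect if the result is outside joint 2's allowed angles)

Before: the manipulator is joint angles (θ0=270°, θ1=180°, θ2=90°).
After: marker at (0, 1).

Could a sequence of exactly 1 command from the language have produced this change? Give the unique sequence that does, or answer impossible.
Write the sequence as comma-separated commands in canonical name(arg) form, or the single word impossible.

rotate(2, -90)

start: joint angles (θ0=270°, θ1=180°, θ2=90°)
step 1 (rotate(2, -90)): joint angles (θ0=270°, θ1=180°, θ2=0°)
no rival 1-sequence matches.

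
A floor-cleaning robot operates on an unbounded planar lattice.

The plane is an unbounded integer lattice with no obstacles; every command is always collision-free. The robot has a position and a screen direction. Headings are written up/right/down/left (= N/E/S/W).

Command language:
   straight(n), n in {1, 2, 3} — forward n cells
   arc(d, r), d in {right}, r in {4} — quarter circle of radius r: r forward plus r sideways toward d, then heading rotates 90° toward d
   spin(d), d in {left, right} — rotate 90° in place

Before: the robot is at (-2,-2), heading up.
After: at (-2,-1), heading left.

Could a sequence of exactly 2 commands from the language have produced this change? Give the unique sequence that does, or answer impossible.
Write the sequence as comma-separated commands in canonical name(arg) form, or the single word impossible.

straight(1), spin(left)

key: running spin(left) before straight(1) would end elsewhere — order is forced
t0: at (-2,-2), heading up
t=1 straight(1) ⇒ at (-2,-1), heading up
t=2 spin(left) ⇒ at (-2,-1), heading left
all 36 alternatives checked — unique.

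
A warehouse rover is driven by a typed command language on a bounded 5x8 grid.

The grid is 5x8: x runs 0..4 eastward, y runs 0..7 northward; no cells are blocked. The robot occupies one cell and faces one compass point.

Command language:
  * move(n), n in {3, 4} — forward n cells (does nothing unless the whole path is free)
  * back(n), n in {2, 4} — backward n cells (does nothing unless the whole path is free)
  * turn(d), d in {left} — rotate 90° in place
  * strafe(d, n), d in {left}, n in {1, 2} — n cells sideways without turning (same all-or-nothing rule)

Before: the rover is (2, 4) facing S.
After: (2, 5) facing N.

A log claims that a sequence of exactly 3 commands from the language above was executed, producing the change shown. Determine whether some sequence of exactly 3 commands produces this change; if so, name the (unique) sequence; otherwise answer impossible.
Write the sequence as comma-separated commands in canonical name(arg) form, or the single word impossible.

key: cell and facing (now N) both changed — the 3 commands mix motion and turning
from: (2, 4) facing S
[1] after turn(left): (2, 4) facing E
[2] after strafe(left, 1): (2, 5) facing E
[3] after turn(left): (2, 5) facing N
no rival 3-sequence matches.

turn(left), strafe(left, 1), turn(left)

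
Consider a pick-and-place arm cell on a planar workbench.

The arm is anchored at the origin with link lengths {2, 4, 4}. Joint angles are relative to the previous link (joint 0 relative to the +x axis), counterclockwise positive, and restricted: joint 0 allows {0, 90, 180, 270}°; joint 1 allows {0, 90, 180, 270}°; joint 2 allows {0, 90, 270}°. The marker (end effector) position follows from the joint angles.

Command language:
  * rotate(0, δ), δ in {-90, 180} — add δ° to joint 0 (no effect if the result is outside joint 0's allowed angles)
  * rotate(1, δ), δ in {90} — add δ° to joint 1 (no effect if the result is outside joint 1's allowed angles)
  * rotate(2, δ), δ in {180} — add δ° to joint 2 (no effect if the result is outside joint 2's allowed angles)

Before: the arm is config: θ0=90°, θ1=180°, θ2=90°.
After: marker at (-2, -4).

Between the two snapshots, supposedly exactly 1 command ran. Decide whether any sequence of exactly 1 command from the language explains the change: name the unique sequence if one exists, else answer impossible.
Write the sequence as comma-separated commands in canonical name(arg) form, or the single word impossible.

rotate(0, -90)

begin: config: θ0=90°, θ1=180°, θ2=90°
t=1 rotate(0, -90) ⇒ config: θ0=0°, θ1=180°, θ2=90°
uniquely the one of 4 1-step routes that fits.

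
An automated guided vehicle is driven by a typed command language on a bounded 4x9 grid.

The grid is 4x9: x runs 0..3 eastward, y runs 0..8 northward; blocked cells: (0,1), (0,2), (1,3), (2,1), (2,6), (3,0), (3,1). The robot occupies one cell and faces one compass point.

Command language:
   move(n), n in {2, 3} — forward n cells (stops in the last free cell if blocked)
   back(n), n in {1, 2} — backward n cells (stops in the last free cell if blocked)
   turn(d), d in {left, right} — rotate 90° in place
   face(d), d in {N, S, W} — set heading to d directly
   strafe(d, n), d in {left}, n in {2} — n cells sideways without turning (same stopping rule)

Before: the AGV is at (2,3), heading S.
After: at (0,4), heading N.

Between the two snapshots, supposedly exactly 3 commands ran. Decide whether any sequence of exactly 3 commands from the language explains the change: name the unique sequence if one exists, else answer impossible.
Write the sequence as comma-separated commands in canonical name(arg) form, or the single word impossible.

back(1), face(N), strafe(left, 2)

key: position moved to (0,4) AND the heading swung to N — translation plus rotation needed
begin: at (2,3), heading S
[1] after back(1): at (2,4), heading S
[2] after face(N): at (2,4), heading N
[3] after strafe(left, 2): at (0,4), heading N
uniquely the one of 1000 3-step routes that fits.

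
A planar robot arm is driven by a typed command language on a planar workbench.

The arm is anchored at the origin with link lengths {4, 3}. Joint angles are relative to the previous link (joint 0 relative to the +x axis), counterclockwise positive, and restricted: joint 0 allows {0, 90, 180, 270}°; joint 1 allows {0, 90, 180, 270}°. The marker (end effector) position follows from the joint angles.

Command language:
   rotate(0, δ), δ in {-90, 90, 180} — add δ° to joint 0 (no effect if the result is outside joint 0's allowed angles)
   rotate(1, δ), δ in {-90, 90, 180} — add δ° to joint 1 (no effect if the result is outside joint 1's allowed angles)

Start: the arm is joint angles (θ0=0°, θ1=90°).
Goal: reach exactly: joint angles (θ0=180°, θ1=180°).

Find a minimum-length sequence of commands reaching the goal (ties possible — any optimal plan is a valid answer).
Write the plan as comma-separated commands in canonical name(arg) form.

t0: joint angles (θ0=0°, θ1=90°)
1. rotate(1, 90) → joint angles (θ0=0°, θ1=180°)
2. rotate(0, 180) → joint angles (θ0=180°, θ1=180°)
no 1-step plan works, so 2 is optimal.

rotate(1, 90), rotate(0, 180)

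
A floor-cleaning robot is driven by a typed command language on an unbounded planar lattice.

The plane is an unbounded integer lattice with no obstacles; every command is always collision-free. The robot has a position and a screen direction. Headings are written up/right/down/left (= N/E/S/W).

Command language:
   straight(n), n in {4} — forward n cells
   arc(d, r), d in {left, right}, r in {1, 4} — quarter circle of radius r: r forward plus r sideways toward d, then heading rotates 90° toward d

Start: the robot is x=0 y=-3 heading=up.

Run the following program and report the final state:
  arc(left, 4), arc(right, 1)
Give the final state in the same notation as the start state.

t0: x=0 y=-3 heading=up
t=1 arc(left, 4) ⇒ x=-4 y=1 heading=left
t=2 arc(right, 1) ⇒ x=-5 y=2 heading=up

x=-5 y=2 heading=up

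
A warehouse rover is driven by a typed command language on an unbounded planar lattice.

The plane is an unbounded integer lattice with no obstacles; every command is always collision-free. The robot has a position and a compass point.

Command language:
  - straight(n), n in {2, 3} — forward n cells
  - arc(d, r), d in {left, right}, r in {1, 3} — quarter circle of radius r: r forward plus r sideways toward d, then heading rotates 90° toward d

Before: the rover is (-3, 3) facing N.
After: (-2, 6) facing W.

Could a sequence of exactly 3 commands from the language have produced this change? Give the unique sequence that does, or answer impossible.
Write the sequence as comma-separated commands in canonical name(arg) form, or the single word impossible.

arc(right, 1), arc(left, 1), arc(left, 1)

key: running arc(left, 1) before arc(right, 1) would end elsewhere — order is forced
start: (-3, 3) facing N
[1] after arc(right, 1): (-2, 4) facing E
[2] after arc(left, 1): (-1, 5) facing N
[3] after arc(left, 1): (-2, 6) facing W
no rival 3-sequence matches.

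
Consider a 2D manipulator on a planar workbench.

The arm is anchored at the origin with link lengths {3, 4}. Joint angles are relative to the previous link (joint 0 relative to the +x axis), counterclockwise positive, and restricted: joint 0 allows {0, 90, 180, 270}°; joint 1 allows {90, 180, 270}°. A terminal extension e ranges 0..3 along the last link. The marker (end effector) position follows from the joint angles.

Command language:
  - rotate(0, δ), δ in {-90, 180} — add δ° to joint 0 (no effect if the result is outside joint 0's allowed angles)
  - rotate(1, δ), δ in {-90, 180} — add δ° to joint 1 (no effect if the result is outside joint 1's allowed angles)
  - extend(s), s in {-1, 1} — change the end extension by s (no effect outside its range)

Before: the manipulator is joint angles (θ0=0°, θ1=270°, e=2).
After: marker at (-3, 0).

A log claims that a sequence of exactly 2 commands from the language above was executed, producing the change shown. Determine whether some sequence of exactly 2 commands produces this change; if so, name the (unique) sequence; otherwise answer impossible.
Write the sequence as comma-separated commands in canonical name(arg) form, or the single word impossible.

rotate(1, -90), rotate(1, 180)

key: order matters: swapping rotate(1, -90) and rotate(1, 180) lands elsewhere
from: joint angles (θ0=0°, θ1=270°, e=2)
step 1 (rotate(1, -90)): joint angles (θ0=0°, θ1=180°, e=2)
step 2 (rotate(1, 180)): joint angles (θ0=0°, θ1=180°, e=2)
no rival 2-sequence matches.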